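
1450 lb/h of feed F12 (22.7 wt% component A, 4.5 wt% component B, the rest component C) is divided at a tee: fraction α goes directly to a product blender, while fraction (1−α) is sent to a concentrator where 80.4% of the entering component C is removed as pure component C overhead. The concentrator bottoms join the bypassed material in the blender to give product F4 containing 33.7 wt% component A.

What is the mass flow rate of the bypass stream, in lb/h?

All 1450×0.227 = 329.15 lb/h of component A reaches F4, so F4 = 329.15/0.337 = 976.71 lb/h and vapour = 473.29 lb/h.
The evaporator receives (1−α)·1450 of feed at 0.728 component C and removes 0.804 of that component C:
0.804×0.728×(1−α)×1450 = 473.29
(1−α) = 473.29/848.7 = 0.5577;  α = 0.4423.
Bypass flow = 0.4423×1450 = 641.38 lb/h.

641.4 lb/h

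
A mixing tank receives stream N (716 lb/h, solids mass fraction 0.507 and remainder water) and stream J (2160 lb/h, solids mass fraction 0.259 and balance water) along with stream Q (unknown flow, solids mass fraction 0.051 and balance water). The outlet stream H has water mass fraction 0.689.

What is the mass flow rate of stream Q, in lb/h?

107.8 lb/h

Let Q be the unknown flow. Total out = 2876 + Q.
water balance: 1953.5 + 0.949·Q = 0.689·(2876 + Q)
(0.949 − 0.689)·Q = 0.689×2876 − 1953.5 = 28.016
Q = 28.016 / 0.260 = 107.75 lb/h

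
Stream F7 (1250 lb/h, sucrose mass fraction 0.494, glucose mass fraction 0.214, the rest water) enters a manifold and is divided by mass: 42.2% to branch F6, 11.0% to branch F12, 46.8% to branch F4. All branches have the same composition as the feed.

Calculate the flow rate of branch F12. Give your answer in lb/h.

Branch F12 flow = 0.110×1250 = 137.5 lb/h.

137.5 lb/h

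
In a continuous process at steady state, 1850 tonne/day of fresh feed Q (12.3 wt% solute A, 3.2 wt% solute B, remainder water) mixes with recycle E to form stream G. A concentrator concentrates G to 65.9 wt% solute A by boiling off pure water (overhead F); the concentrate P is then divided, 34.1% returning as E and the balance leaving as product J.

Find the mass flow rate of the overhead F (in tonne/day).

1505 tonne/day

Overall solute A balance (none leaves overhead): solute A in fresh feed = solute A in product, i.e. 1850×0.123 = (1−0.341)·P·0.659.
P = 227.55/(0.659×0.659) = 523.97 tonne/day.
Recycle E = 0.341×523.97 = 178.67 tonne/day.
Combined feed G = 1850 + 178.67 = 2028.7 tonne/day.
Overhead F = G − P = 2028.7 − 523.97 = 1504.7 tonne/day.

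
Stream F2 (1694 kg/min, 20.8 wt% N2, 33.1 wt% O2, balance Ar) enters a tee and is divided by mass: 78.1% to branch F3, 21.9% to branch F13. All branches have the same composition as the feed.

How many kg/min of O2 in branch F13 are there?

122.8 kg/min

Branch F13 total = 0.219×1694 = 370.99 kg/min.
O2 in F13 = 0.331×370.99 = 122.8 kg/min.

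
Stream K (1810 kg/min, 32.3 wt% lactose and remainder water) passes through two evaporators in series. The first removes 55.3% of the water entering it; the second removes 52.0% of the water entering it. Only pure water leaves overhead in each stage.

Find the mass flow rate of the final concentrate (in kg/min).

847.5 kg/min

water in feed = 1810×0.677 = 1225.4 kg/min.
After stage 1: water left = (1−0.553)×1225.4 = 547.74; stream total = 1132.4 kg/min.
After stage 2: water left = (1−0.520)×547.74 = 262.92; final concentrate = 847.55 kg/min.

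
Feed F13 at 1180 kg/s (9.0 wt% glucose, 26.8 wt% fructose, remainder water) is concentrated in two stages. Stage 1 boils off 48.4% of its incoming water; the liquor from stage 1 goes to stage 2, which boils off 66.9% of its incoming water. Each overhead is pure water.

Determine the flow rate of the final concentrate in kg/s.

water in feed = 1180×0.642 = 757.56 kg/s.
After stage 1: water left = (1−0.484)×757.56 = 390.9; stream total = 813.34 kg/s.
After stage 2: water left = (1−0.669)×390.9 = 129.39; final concentrate = 551.83 kg/s.

551.8 kg/s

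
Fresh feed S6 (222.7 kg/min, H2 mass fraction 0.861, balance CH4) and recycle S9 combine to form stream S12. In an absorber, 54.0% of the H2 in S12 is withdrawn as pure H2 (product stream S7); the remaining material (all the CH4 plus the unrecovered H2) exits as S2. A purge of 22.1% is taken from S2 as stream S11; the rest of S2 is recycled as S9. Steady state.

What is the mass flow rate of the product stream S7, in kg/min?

161.4 kg/min

H2 in S12: m_A = 222.7×0.861 + (1−0.221)·(1−0.540)·m_A, so m_A = 191.74/0.6417 = 298.83 kg/min.
Product S7 = 0.540×298.83 = 161.37 kg/min.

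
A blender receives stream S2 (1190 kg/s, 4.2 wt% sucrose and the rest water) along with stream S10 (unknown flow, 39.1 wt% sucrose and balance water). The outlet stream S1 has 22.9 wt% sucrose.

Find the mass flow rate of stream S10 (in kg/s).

Let S10 be the unknown flow. Total out = 1190 + S10.
sucrose balance: 49.98 + 0.391·S10 = 0.229·(1190 + S10)
(0.391 − 0.229)·S10 = 0.229×1190 − 49.98 = 222.53
S10 = 222.53 / 0.162 = 1373.6 kg/s

1374 kg/s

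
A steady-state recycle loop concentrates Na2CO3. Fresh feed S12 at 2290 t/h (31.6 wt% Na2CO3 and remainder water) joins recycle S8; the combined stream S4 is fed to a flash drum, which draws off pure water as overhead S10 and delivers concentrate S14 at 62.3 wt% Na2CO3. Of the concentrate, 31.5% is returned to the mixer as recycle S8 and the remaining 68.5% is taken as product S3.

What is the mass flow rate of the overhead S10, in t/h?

Overall Na2CO3 balance (none leaves overhead): Na2CO3 in fresh feed = Na2CO3 in product, i.e. 2290×0.316 = (1−0.315)·S14·0.623.
S14 = 723.64/(0.623×0.685) = 1695.7 t/h.
Recycle S8 = 0.315×1695.7 = 534.14 t/h.
Combined feed S4 = 2290 + 534.14 = 2824.1 t/h.
Overhead S10 = S4 − S14 = 2824.1 − 1695.7 = 1128.5 t/h.

1128 t/h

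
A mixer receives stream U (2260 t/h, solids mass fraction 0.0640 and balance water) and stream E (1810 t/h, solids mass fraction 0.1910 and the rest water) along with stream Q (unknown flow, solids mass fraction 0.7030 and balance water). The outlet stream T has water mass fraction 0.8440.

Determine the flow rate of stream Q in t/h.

264.3 t/h

Let Q be the unknown flow. Total out = 4070 + Q.
water balance: 3579.7 + 0.297·Q = 0.844·(4070 + Q)
(0.297 − 0.844)·Q = 0.844×4070 − 3579.7 = -144.57
Q = -144.57 / -0.547 = 264.3 t/h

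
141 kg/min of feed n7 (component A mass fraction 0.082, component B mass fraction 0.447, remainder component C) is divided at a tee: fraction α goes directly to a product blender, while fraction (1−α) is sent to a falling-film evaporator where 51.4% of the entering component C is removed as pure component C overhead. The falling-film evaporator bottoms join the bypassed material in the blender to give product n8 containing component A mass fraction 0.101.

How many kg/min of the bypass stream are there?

All 141×0.082 = 11.562 kg/min of component A reaches n8, so n8 = 11.562/0.101 = 114.48 kg/min and vapour = 26.525 kg/min.
The evaporator receives (1−α)·141 of feed at 0.471 component C and removes 0.514 of that component C:
0.514×0.471×(1−α)×141 = 26.525
(1−α) = 26.525/34.135 = 0.7770;  α = 0.2230.
Bypass flow = 0.2230×141 = 31.436 kg/min.

31.44 kg/min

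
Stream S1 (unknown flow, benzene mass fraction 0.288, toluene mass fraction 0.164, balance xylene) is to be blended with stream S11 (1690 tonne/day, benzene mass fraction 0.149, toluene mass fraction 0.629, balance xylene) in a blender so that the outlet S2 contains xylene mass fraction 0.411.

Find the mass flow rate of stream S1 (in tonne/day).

Let S1 be the unknown flow. Total out = 1690 + S1.
xylene balance: 375.18 + 0.548·S1 = 0.411·(1690 + S1)
(0.548 − 0.411)·S1 = 0.411×1690 − 375.18 = 319.41
S1 = 319.41 / 0.137 = 2331.5 tonne/day

2331 tonne/day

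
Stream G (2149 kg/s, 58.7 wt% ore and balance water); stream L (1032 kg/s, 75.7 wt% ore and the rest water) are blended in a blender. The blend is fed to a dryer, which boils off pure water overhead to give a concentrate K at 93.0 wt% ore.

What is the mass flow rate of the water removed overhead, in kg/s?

984.6 kg/s

ore entering = 2149×0.587 + 1032×0.757 = 2042.7 kg/s.
All ore reports to K, so K = 2042.7/0.930 = 2196.4 kg/s.
Total feed = 3181 kg/s; overhead = 3181 − 2196.4 = 984.56 kg/s.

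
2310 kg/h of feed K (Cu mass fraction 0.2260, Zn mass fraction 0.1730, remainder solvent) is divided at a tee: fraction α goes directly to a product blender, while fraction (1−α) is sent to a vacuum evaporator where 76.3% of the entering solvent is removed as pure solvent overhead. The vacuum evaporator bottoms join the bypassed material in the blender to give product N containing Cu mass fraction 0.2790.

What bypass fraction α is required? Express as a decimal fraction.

All 2310×0.226 = 522.06 kg/h of Cu reaches N, so N = 522.06/0.279 = 1871.2 kg/h and vapour = 438.82 kg/h.
The evaporator receives (1−α)·2310 of feed at 0.601 solvent and removes 0.763 of that solvent:
0.763×0.601×(1−α)×2310 = 438.82
(1−α) = 438.82/1059.3 = 0.4143;  α = 0.5857.

0.586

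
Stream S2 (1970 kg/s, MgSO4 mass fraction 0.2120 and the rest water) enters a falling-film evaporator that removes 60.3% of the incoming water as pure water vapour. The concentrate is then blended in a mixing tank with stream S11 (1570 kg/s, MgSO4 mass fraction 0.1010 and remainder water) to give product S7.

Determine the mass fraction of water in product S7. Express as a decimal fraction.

0.7787

Vapour removed = 0.603×0.788×1970 = 936.07 kg/s; concentrate = 1033.9 kg/s.
water reaching the mixer = 616.29 (from concentrate) + 1570×0.899 = 2027.7 kg/s.
Product flow = 1033.9 + 1570 = 2603.9 kg/s; water fraction = 0.7787.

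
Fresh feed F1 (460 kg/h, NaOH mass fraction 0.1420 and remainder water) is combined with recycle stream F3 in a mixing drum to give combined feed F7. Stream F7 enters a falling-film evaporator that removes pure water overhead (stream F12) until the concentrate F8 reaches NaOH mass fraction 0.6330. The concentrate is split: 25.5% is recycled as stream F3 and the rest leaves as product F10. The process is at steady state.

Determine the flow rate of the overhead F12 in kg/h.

356.8 kg/h

Overall NaOH balance (none leaves overhead): NaOH in fresh feed = NaOH in product, i.e. 460×0.142 = (1−0.255)·F8·0.633.
F8 = 65.32/(0.633×0.745) = 138.51 kg/h.
Recycle F3 = 0.255×138.51 = 35.32 kg/h.
Combined feed F7 = 460 + 35.32 = 495.32 kg/h.
Overhead F12 = F7 − F8 = 495.32 − 138.51 = 356.81 kg/h.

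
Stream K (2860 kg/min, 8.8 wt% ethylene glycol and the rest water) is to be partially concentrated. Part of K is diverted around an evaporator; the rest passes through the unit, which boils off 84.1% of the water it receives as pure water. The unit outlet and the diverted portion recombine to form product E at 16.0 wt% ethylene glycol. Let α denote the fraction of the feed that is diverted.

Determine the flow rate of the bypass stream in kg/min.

All 2860×0.088 = 251.68 kg/min of ethylene glycol reaches E, so E = 251.68/0.160 = 1573 kg/min and vapour = 1287 kg/min.
The evaporator receives (1−α)·2860 of feed at 0.912 water and removes 0.841 of that water:
0.841×0.912×(1−α)×2860 = 1287
(1−α) = 1287/2193.6 = 0.5867;  α = 0.4133.
Bypass flow = 0.4133×2860 = 1182 kg/min.

1182 kg/min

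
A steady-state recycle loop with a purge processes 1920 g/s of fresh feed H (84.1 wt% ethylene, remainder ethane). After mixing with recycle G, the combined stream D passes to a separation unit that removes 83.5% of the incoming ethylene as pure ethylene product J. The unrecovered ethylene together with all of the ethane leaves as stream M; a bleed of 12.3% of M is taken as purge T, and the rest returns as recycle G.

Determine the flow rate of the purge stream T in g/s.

ethane enters only via H and leaves only via the purge: 1920×0.159 = 0.123×(ethane in M), and the separation unit passes all ethane, so ethane in D = ethane in M = 2482 g/s.
ethylene in D: m_A = 1920×0.841 + (1−0.123)·(1−0.835)·m_A, so m_A = 1614.7/0.8553 = 1887.9 g/s.
M = (1−0.835)×1887.9 + 2482 = 2793.5 g/s.
Purge T = 0.123×2793.5 = 343.6 g/s.

343.6 g/s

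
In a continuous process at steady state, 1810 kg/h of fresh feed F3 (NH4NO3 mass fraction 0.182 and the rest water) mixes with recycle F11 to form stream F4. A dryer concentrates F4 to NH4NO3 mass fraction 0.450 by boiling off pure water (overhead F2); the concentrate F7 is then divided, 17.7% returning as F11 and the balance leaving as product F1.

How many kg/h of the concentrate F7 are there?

Overall NH4NO3 balance (none leaves overhead): NH4NO3 in fresh feed = NH4NO3 in product, i.e. 1810×0.182 = (1−0.177)·F7·0.450.
F7 = 329.42/(0.450×0.823) = 889.48 kg/h.

889.5 kg/h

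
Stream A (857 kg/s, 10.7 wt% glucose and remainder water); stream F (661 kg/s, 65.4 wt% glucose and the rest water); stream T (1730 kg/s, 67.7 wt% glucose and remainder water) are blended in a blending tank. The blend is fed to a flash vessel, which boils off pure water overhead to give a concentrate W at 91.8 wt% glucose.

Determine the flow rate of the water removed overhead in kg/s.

glucose entering = 857×0.107 + 661×0.654 + 1730×0.677 = 1695.2 kg/s.
All glucose reports to W, so W = 1695.2/0.918 = 1846.6 kg/s.
Total feed = 3248 kg/s; overhead = 3248 − 1846.6 = 1401.4 kg/s.

1401 kg/s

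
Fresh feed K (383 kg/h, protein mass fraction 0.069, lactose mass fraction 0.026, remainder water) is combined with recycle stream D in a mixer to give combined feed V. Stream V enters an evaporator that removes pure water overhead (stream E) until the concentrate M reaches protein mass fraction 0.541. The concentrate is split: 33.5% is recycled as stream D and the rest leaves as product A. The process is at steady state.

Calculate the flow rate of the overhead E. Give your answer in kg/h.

Overall protein balance (none leaves overhead): protein in fresh feed = protein in product, i.e. 383×0.069 = (1−0.335)·M·0.541.
M = 26.427/(0.541×0.665) = 73.456 kg/h.
Recycle D = 0.335×73.456 = 24.608 kg/h.
Combined feed V = 383 + 24.608 = 407.61 kg/h.
Overhead E = V − M = 407.61 − 73.456 = 334.15 kg/h.

334.2 kg/h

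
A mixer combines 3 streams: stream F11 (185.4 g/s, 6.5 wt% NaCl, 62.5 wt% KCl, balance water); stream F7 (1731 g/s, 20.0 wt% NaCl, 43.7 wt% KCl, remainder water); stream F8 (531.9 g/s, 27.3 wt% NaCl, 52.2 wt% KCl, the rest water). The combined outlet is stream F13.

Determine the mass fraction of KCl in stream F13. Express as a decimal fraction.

0.470

Total flow out = 185.4 + 1731 + 531.9 = 2448.3 g/s.
KCl in = 185.4×0.625 + 1731×0.437 + 531.9×0.522 = 1150 g/s.
KCl mass fraction in F13 = 1150/2448.3 = 0.470.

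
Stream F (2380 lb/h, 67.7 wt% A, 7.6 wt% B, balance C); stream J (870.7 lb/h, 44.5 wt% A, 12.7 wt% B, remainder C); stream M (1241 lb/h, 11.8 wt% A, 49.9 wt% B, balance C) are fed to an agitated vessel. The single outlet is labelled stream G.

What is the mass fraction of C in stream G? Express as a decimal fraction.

Total flow out = 2380 + 870.7 + 1241 = 4491.7 lb/h.
C in = 2380×0.247 + 870.7×0.428 + 1241×0.383 = 1435.8 lb/h.
C mass fraction in G = 1435.8/4491.7 = 0.3197.

0.3197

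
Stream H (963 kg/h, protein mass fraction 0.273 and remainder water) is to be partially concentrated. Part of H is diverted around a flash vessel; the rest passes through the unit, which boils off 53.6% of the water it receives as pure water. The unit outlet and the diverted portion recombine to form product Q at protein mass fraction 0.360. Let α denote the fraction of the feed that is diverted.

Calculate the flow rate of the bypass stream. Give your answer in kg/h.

All 963×0.273 = 262.9 kg/h of protein reaches Q, so Q = 262.9/0.360 = 730.27 kg/h and vapour = 232.73 kg/h.
The evaporator receives (1−α)·963 of feed at 0.727 water and removes 0.536 of that water:
0.536×0.727×(1−α)×963 = 232.73
(1−α) = 232.73/375.25 = 0.6202;  α = 0.3798.
Bypass flow = 0.3798×963 = 365.77 kg/h.

365.8 kg/h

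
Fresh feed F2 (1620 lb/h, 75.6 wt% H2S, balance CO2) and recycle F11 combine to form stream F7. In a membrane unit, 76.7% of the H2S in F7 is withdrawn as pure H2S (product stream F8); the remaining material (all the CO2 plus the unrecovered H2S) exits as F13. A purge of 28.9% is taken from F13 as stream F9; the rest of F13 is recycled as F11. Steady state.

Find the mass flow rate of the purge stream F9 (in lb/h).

494.1 lb/h

CO2 enters only via F2 and leaves only via the purge: 1620×0.244 = 0.289×(CO2 in F13), and the membrane unit passes all CO2, so CO2 in F7 = CO2 in F13 = 1367.8 lb/h.
H2S in F7: m_A = 1620×0.756 + (1−0.289)·(1−0.767)·m_A, so m_A = 1224.7/0.8343 = 1467.9 lb/h.
F13 = (1−0.767)×1467.9 + 1367.8 = 1709.8 lb/h.
Purge F9 = 0.289×1709.8 = 494.12 lb/h.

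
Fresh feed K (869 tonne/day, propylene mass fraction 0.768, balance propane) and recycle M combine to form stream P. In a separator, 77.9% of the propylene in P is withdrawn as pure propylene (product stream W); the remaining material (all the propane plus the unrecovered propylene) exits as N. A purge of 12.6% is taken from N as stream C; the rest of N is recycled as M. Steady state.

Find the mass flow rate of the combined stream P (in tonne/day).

2427 tonne/day

propane enters only via K and leaves only via the purge: 869×0.232 = 0.126×(propane in N), and the separator passes all propane, so propane in P = propane in N = 1600.1 tonne/day.
propylene in P: m_A = 869×0.768 + (1−0.126)·(1−0.779)·m_A, so m_A = 667.39/0.8068 = 827.16 tonne/day.
P = 827.16 + 1600.1 = 2427.2 tonne/day.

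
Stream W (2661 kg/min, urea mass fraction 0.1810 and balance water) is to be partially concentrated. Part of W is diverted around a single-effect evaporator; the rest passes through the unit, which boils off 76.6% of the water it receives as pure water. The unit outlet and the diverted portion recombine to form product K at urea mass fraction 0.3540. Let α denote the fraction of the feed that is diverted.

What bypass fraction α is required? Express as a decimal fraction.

0.221

All 2661×0.181 = 481.64 kg/min of urea reaches K, so K = 481.64/0.354 = 1360.6 kg/min and vapour = 1300.4 kg/min.
The evaporator receives (1−α)·2661 of feed at 0.819 water and removes 0.766 of that water:
0.766×0.819×(1−α)×2661 = 1300.4
(1−α) = 1300.4/1669.4 = 0.7790;  α = 0.2210.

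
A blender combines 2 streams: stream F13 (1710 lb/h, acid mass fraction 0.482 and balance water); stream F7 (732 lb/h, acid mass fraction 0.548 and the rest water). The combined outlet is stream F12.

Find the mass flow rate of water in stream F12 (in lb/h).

water out = water in = 1710×0.518 + 732×0.452 = 1216.6 lb/h.

1217 lb/h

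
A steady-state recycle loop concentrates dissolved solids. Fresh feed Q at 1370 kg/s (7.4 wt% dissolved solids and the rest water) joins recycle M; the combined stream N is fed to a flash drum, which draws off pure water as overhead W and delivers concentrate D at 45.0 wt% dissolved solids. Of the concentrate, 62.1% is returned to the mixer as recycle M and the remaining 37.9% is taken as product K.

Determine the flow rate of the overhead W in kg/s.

1145 kg/s

Overall dissolved solids balance (none leaves overhead): dissolved solids in fresh feed = dissolved solids in product, i.e. 1370×0.074 = (1−0.621)·D·0.450.
D = 101.38/(0.450×0.379) = 594.43 kg/s.
Recycle M = 0.621×594.43 = 369.14 kg/s.
Combined feed N = 1370 + 369.14 = 1739.1 kg/s.
Overhead W = N − D = 1739.1 − 594.43 = 1144.7 kg/s.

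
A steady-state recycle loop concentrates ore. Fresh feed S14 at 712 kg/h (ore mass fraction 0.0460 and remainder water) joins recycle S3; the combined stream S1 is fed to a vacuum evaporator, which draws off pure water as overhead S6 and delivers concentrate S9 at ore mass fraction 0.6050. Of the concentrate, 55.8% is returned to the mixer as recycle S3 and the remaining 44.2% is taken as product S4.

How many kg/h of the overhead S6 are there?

Overall ore balance (none leaves overhead): ore in fresh feed = ore in product, i.e. 712×0.046 = (1−0.558)·S9·0.605.
S9 = 32.752/(0.605×0.442) = 122.48 kg/h.
Recycle S3 = 0.558×122.48 = 68.343 kg/h.
Combined feed S1 = 712 + 68.343 = 780.34 kg/h.
Overhead S6 = S1 − S9 = 780.34 − 122.48 = 657.86 kg/h.

657.9 kg/h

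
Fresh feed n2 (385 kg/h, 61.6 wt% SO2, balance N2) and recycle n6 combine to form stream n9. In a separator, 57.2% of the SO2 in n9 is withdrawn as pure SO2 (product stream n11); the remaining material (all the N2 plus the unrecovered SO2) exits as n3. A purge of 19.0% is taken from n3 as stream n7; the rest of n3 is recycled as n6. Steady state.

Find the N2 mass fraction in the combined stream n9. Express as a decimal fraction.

N2 enters only via n2 and leaves only via the purge: 385×0.384 = 0.190×(N2 in n3), and the separator passes all N2, so N2 in n9 = N2 in n3 = 778.11 kg/h.
SO2 in n9: m_A = 385×0.616 + (1−0.190)·(1−0.572)·m_A, so m_A = 237.16/0.6533 = 363.01 kg/h.
n9 = 363.01 + 778.11 = 1141.1 kg/h.
N2 fraction in n9 = 778.11/1141.1 = 0.682.

0.682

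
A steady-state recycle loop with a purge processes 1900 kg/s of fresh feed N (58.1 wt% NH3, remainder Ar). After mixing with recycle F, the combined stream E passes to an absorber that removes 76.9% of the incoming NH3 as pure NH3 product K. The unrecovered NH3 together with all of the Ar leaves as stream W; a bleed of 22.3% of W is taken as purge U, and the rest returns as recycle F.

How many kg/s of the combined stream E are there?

Ar enters only via N and leaves only via the purge: 1900×0.419 = 0.223×(Ar in W), and the absorber passes all Ar, so Ar in E = Ar in W = 3570 kg/s.
NH3 in E: m_A = 1900×0.581 + (1−0.223)·(1−0.769)·m_A, so m_A = 1103.9/0.8205 = 1345.4 kg/s.
E = 1345.4 + 3570 = 4915.3 kg/s.

4915 kg/s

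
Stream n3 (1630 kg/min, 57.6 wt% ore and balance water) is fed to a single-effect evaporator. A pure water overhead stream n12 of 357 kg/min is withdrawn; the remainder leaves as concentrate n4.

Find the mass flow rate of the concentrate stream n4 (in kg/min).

1273 kg/min

Concentrate = 1630 − 357 = 1273 kg/min.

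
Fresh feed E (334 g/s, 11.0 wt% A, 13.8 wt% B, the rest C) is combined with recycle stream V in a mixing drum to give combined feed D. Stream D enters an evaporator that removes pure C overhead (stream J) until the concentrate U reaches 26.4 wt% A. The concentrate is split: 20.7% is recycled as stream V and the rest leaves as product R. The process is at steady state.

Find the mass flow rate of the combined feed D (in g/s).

Overall A balance (none leaves overhead): A in fresh feed = A in product, i.e. 334×0.110 = (1−0.207)·U·0.264.
U = 36.74/(0.264×0.793) = 175.49 g/s.
Recycle V = 0.207×175.49 = 36.327 g/s.
Combined feed D = 334 + 36.327 = 370.33 g/s.

370.3 g/s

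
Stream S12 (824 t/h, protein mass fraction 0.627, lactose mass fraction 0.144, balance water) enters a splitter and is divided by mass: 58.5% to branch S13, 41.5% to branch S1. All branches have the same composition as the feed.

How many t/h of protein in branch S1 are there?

214.4 t/h

Branch S1 total = 0.415×824 = 341.96 t/h.
protein in S1 = 0.627×341.96 = 214.41 t/h.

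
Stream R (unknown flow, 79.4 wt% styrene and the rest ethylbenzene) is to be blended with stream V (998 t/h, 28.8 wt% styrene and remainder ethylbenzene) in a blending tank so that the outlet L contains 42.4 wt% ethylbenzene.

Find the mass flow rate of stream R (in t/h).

1318 t/h

Let R be the unknown flow. Total out = 998 + R.
ethylbenzene balance: 710.58 + 0.206·R = 0.424·(998 + R)
(0.206 − 0.424)·R = 0.424×998 − 710.58 = -287.42
R = -287.42 / -0.218 = 1318.5 t/h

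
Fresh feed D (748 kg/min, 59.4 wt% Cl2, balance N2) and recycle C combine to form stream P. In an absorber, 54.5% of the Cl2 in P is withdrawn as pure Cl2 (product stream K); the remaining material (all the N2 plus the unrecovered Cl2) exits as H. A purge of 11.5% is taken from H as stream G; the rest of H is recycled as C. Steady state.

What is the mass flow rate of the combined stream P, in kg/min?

N2 enters only via D and leaves only via the purge: 748×0.406 = 0.115×(N2 in H), and the absorber passes all N2, so N2 in P = N2 in H = 2640.8 kg/min.
Cl2 in P: m_A = 748×0.594 + (1−0.115)·(1−0.545)·m_A, so m_A = 444.31/0.5973 = 743.84 kg/min.
P = 743.84 + 2640.8 = 3384.6 kg/min.

3385 kg/min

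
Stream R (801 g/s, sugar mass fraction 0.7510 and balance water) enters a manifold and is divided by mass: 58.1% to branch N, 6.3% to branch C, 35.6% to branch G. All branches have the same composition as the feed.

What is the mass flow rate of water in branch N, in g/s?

Branch N total = 0.581×801 = 465.38 g/s.
water in N = 0.249×465.38 = 115.88 g/s.

115.9 g/s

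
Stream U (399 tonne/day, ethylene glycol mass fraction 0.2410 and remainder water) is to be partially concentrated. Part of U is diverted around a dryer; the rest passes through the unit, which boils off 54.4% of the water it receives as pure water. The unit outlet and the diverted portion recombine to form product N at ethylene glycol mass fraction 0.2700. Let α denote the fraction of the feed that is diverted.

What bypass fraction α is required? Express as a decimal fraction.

0.740

All 399×0.241 = 96.159 tonne/day of ethylene glycol reaches N, so N = 96.159/0.270 = 356.14 tonne/day and vapour = 42.856 tonne/day.
The evaporator receives (1−α)·399 of feed at 0.759 water and removes 0.544 of that water:
0.544×0.759×(1−α)×399 = 42.856
(1−α) = 42.856/164.75 = 0.2601;  α = 0.7399.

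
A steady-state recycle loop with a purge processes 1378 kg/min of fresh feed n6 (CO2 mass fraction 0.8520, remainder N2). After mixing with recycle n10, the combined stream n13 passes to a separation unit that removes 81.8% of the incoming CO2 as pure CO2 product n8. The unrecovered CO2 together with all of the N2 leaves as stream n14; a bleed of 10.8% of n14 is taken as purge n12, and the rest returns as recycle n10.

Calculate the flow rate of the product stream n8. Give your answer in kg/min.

CO2 in n13: m_A = 1378×0.852 + (1−0.108)·(1−0.818)·m_A, so m_A = 1174.1/0.8377 = 1401.6 kg/min.
Product n8 = 0.818×1401.6 = 1146.5 kg/min.

1147 kg/min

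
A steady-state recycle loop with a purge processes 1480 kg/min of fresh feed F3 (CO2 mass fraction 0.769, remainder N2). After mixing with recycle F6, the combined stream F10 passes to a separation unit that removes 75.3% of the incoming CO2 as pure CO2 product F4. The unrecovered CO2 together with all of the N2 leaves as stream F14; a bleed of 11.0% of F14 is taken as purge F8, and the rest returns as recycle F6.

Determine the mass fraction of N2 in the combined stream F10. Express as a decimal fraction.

0.681

N2 enters only via F3 and leaves only via the purge: 1480×0.231 = 0.110×(N2 in F14), and the separation unit passes all N2, so N2 in F10 = N2 in F14 = 3108 kg/min.
CO2 in F10: m_A = 1480×0.769 + (1−0.110)·(1−0.753)·m_A, so m_A = 1138.1/0.7802 = 1458.8 kg/min.
F10 = 1458.8 + 3108 = 4566.8 kg/min.
N2 fraction in F10 = 3108/4566.8 = 0.681.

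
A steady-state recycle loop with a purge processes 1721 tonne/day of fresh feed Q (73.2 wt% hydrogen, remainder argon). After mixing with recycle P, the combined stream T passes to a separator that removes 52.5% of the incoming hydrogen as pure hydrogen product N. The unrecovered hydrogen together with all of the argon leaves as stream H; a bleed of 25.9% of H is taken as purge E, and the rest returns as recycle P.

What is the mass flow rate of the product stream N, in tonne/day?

1021 tonne/day

hydrogen in T: m_A = 1721×0.732 + (1−0.259)·(1−0.525)·m_A, so m_A = 1259.8/0.6480 = 1944 tonne/day.
Product N = 0.525×1944 = 1020.6 tonne/day.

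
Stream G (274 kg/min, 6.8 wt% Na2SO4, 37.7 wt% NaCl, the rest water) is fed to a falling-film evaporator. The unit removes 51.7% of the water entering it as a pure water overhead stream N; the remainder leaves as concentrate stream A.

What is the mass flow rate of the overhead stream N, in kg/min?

78.62 kg/min

water entering = 274×0.555 = 152.07 kg/min; overhead removed = 0.517×152.07 = 78.62 kg/min.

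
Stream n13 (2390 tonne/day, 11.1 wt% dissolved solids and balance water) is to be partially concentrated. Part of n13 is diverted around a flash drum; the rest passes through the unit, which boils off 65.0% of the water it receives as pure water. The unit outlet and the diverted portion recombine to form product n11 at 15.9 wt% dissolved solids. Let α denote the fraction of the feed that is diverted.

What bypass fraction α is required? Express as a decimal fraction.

All 2390×0.111 = 265.29 tonne/day of dissolved solids reaches n11, so n11 = 265.29/0.159 = 1668.5 tonne/day and vapour = 721.51 tonne/day.
The evaporator receives (1−α)·2390 of feed at 0.889 water and removes 0.650 of that water:
0.650×0.889×(1−α)×2390 = 721.51
(1−α) = 721.51/1381.1 = 0.5224;  α = 0.4776.

0.478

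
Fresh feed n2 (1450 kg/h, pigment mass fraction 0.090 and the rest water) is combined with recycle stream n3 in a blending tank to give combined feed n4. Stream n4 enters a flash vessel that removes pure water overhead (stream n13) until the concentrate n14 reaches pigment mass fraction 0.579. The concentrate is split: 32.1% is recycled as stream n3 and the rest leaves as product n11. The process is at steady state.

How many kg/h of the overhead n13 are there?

1225 kg/h

Overall pigment balance (none leaves overhead): pigment in fresh feed = pigment in product, i.e. 1450×0.090 = (1−0.321)·n14·0.579.
n14 = 130.5/(0.579×0.679) = 331.94 kg/h.
Recycle n3 = 0.321×331.94 = 106.55 kg/h.
Combined feed n4 = 1450 + 106.55 = 1556.6 kg/h.
Overhead n13 = n4 − n14 = 1556.6 − 331.94 = 1224.6 kg/h.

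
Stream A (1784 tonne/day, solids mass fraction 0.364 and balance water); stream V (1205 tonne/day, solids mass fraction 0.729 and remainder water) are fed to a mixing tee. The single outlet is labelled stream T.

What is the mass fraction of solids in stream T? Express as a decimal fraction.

Total flow out = 1784 + 1205 = 2989 tonne/day.
solids in = 1784×0.364 + 1205×0.729 = 1527.8 tonne/day.
solids mass fraction in T = 1527.8/2989 = 0.511.

0.511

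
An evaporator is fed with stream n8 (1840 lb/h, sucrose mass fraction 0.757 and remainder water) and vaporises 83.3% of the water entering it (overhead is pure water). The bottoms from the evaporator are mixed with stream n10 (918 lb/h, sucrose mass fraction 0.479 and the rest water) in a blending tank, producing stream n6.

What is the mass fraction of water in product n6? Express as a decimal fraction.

0.232

Vapour removed = 0.833×0.243×1840 = 372.45 lb/h; concentrate = 1467.5 lb/h.
water reaching the mixer = 74.669 (from concentrate) + 918×0.521 = 552.95 lb/h.
Product flow = 1467.5 + 918 = 2385.5 lb/h; water fraction = 0.232.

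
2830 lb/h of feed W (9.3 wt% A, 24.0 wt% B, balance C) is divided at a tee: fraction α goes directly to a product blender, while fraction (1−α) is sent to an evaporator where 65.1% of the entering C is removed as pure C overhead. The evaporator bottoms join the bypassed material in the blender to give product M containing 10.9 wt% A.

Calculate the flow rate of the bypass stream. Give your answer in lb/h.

All 2830×0.093 = 263.19 lb/h of A reaches M, so M = 263.19/0.109 = 2414.6 lb/h and vapour = 415.41 lb/h.
The evaporator receives (1−α)·2830 of feed at 0.667 C and removes 0.651 of that C:
0.651×0.667×(1−α)×2830 = 415.41
(1−α) = 415.41/1228.8 = 0.3381;  α = 0.6619.
Bypass flow = 0.6619×2830 = 1873.3 lb/h.

1873 lb/h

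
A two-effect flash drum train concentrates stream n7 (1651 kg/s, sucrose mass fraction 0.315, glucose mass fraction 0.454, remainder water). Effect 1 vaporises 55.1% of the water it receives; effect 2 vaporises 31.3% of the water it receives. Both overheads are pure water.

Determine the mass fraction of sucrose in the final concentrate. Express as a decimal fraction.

water in feed = 1651×0.231 = 381.38 kg/s.
After stage 1: water left = (1−0.551)×381.38 = 171.24; stream total = 1440.9 kg/s.
After stage 2: water left = (1−0.313)×171.24 = 117.64; final concentrate = 1387.3 kg/s.
sucrose fraction = 520.07/1387.3 = 0.375.

0.375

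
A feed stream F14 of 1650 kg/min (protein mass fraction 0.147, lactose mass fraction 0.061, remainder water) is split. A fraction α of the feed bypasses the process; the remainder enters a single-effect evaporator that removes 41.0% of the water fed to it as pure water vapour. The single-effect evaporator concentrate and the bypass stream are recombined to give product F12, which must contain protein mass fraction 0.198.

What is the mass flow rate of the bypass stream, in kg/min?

All 1650×0.147 = 242.55 kg/min of protein reaches F12, so F12 = 242.55/0.198 = 1225 kg/min and vapour = 425 kg/min.
The evaporator receives (1−α)·1650 of feed at 0.792 water and removes 0.410 of that water:
0.410×0.792×(1−α)×1650 = 425
(1−α) = 425/535.79 = 0.7932;  α = 0.2068.
Bypass flow = 0.2068×1650 = 341.18 kg/min.

341.2 kg/min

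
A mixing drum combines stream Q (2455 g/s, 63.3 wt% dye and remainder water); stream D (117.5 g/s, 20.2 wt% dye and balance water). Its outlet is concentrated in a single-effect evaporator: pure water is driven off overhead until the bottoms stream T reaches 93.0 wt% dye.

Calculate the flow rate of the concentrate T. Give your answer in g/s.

dye entering = 2455×0.633 + 117.5×0.202 = 1577.8 g/s.
All dye reports to T, so T = 1577.8/0.930 = 1696.5 g/s.

1697 g/s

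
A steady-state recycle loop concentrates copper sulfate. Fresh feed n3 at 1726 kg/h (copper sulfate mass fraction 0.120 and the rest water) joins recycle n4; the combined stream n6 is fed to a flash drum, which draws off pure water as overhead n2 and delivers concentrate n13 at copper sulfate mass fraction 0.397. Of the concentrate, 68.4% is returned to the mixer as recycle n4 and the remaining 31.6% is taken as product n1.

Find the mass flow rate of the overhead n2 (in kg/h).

1204 kg/h

Overall copper sulfate balance (none leaves overhead): copper sulfate in fresh feed = copper sulfate in product, i.e. 1726×0.120 = (1−0.684)·n13·0.397.
n13 = 207.12/(0.397×0.316) = 1651 kg/h.
Recycle n4 = 0.684×1651 = 1129.3 kg/h.
Combined feed n6 = 1726 + 1129.3 = 2855.3 kg/h.
Overhead n2 = n6 − n13 = 2855.3 − 1651 = 1204.3 kg/h.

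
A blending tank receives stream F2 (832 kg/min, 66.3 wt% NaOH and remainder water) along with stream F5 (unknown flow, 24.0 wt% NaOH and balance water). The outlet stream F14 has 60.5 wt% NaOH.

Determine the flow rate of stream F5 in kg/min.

132.2 kg/min

Let F5 be the unknown flow. Total out = 832 + F5.
NaOH balance: 551.62 + 0.240·F5 = 0.605·(832 + F5)
(0.240 − 0.605)·F5 = 0.605×832 − 551.62 = -48.256
F5 = -48.256 / -0.365 = 132.21 kg/min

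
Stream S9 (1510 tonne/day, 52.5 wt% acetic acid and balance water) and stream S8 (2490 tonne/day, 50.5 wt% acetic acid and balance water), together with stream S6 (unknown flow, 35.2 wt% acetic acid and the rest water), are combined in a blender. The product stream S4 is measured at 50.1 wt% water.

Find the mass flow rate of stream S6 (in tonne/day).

Let S6 be the unknown flow. Total out = 4000 + S6.
water balance: 1949.8 + 0.648·S6 = 0.501·(4000 + S6)
(0.648 − 0.501)·S6 = 0.501×4000 − 1949.8 = 54.2
S6 = 54.2 / 0.147 = 368.71 tonne/day

368.7 tonne/day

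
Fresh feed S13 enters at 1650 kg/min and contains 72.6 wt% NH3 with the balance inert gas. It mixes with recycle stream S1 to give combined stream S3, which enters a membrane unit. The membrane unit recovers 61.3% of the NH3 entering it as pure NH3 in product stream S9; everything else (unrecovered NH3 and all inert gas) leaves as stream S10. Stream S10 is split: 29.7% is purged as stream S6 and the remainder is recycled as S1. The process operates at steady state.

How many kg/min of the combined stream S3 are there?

inert gas enters only via S13 and leaves only via the purge: 1650×0.274 = 0.297×(inert gas in S10), and the membrane unit passes all inert gas, so inert gas in S3 = inert gas in S10 = 1522.2 kg/min.
NH3 in S3: m_A = 1650×0.726 + (1−0.297)·(1−0.613)·m_A, so m_A = 1197.9/0.7279 = 1645.6 kg/min.
S3 = 1645.6 + 1522.2 = 3167.8 kg/min.

3168 kg/min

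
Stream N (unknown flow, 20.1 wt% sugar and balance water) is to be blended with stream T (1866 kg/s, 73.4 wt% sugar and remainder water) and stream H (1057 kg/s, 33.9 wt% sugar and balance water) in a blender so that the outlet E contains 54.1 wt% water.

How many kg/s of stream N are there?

Let N be the unknown flow. Total out = 2923 + N.
water balance: 1195 + 0.799·N = 0.541·(2923 + N)
(0.799 − 0.541)·N = 0.541×2923 − 1195 = 386.31
N = 386.31 / 0.258 = 1497.3 kg/s

1497 kg/s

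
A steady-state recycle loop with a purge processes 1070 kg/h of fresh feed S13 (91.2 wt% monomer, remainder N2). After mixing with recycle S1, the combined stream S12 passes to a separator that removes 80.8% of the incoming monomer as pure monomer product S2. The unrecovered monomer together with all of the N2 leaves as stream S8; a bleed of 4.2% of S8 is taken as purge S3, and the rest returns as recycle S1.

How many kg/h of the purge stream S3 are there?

N2 enters only via S13 and leaves only via the purge: 1070×0.088 = 0.042×(N2 in S8), and the separator passes all N2, so N2 in S12 = N2 in S8 = 2241.9 kg/h.
monomer in S12: m_A = 1070×0.912 + (1−0.042)·(1−0.808)·m_A, so m_A = 975.84/0.8161 = 1195.8 kg/h.
S8 = (1−0.808)×1195.8 + 2241.9 = 2471.5 kg/h.
Purge S3 = 0.042×2471.5 = 103.8 kg/h.

103.8 kg/h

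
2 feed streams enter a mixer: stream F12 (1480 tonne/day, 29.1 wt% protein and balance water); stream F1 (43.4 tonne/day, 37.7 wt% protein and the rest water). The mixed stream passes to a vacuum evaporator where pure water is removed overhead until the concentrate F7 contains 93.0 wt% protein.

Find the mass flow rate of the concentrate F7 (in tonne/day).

protein entering = 1480×0.291 + 43.4×0.377 = 447.04 tonne/day.
All protein reports to F7, so F7 = 447.04/0.930 = 480.69 tonne/day.

480.7 tonne/day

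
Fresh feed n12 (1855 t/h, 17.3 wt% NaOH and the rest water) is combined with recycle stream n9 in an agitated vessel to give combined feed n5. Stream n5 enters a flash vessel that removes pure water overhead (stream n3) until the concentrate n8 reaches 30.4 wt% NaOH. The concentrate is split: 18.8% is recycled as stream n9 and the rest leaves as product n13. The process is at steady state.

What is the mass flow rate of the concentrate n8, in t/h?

1300 t/h

Overall NaOH balance (none leaves overhead): NaOH in fresh feed = NaOH in product, i.e. 1855×0.173 = (1−0.188)·n8·0.304.
n8 = 320.91/(0.304×0.812) = 1300.1 t/h.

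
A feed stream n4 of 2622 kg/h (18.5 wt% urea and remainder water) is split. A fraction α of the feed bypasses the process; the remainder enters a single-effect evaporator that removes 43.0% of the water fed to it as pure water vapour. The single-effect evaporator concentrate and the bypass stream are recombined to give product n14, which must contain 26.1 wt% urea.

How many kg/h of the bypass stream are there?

443.4 kg/h

All 2622×0.185 = 485.07 kg/h of urea reaches n14, so n14 = 485.07/0.261 = 1858.5 kg/h and vapour = 763.49 kg/h.
The evaporator receives (1−α)·2622 of feed at 0.815 water and removes 0.430 of that water:
0.430×0.815×(1−α)×2622 = 763.49
(1−α) = 763.49/918.88 = 0.8309;  α = 0.1691.
Bypass flow = 0.1691×2622 = 443.39 kg/h.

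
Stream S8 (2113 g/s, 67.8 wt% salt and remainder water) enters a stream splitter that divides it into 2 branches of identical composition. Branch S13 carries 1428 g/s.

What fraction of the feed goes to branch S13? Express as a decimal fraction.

Fraction to S13 = 1428/2113 = 0.6758.

0.676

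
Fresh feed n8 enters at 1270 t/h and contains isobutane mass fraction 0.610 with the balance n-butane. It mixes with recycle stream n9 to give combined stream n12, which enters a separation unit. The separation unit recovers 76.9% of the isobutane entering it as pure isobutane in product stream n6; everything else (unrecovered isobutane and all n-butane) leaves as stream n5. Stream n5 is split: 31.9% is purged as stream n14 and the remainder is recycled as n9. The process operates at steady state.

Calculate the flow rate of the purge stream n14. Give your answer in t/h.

n-butane enters only via n8 and leaves only via the purge: 1270×0.390 = 0.319×(n-butane in n5), and the separation unit passes all n-butane, so n-butane in n12 = n-butane in n5 = 1552.7 t/h.
isobutane in n12: m_A = 1270×0.610 + (1−0.319)·(1−0.769)·m_A, so m_A = 774.7/0.8427 = 919.32 t/h.
n5 = (1−0.769)×919.32 + 1552.7 = 1765 t/h.
Purge n14 = 0.319×1765 = 563.04 t/h.

563 t/h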